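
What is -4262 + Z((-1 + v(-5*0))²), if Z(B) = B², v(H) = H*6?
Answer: -4261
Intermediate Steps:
v(H) = 6*H
-4262 + Z((-1 + v(-5*0))²) = -4262 + ((-1 + 6*(-5*0))²)² = -4262 + ((-1 + 6*0)²)² = -4262 + ((-1 + 0)²)² = -4262 + ((-1)²)² = -4262 + 1² = -4262 + 1 = -4261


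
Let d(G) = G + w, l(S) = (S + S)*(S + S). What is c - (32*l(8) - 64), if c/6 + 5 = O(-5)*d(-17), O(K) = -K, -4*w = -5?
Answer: -17261/2 ≈ -8630.5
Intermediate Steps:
w = 5/4 (w = -¼*(-5) = 5/4 ≈ 1.2500)
l(S) = 4*S² (l(S) = (2*S)*(2*S) = 4*S²)
d(G) = 5/4 + G (d(G) = G + 5/4 = 5/4 + G)
c = -1005/2 (c = -30 + 6*((-1*(-5))*(5/4 - 17)) = -30 + 6*(5*(-63/4)) = -30 + 6*(-315/4) = -30 - 945/2 = -1005/2 ≈ -502.50)
c - (32*l(8) - 64) = -1005/2 - (32*(4*8²) - 64) = -1005/2 - (32*(4*64) - 64) = -1005/2 - (32*256 - 64) = -1005/2 - (8192 - 64) = -1005/2 - 1*8128 = -1005/2 - 8128 = -17261/2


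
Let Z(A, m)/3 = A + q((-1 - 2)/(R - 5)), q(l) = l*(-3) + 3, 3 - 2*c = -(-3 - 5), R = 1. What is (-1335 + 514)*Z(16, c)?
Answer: -165021/4 ≈ -41255.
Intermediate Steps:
c = -5/2 (c = 3/2 - (-1)*(-3 - 5)/2 = 3/2 - (-1)*(-8)/2 = 3/2 - ½*8 = 3/2 - 4 = -5/2 ≈ -2.5000)
q(l) = 3 - 3*l (q(l) = -3*l + 3 = 3 - 3*l)
Z(A, m) = 9/4 + 3*A (Z(A, m) = 3*(A + (3 - 3*(-1 - 2)/(1 - 5))) = 3*(A + (3 - (-9)/(-4))) = 3*(A + (3 - (-9)*(-1)/4)) = 3*(A + (3 - 3*¾)) = 3*(A + (3 - 9/4)) = 3*(A + ¾) = 3*(¾ + A) = 9/4 + 3*A)
(-1335 + 514)*Z(16, c) = (-1335 + 514)*(9/4 + 3*16) = -821*(9/4 + 48) = -821*201/4 = -165021/4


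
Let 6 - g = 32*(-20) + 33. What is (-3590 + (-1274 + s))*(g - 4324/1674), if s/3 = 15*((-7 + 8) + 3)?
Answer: -2393144596/837 ≈ -2.8592e+6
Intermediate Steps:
s = 180 (s = 3*(15*((-7 + 8) + 3)) = 3*(15*(1 + 3)) = 3*(15*4) = 3*60 = 180)
g = 613 (g = 6 - (32*(-20) + 33) = 6 - (-640 + 33) = 6 - 1*(-607) = 6 + 607 = 613)
(-3590 + (-1274 + s))*(g - 4324/1674) = (-3590 + (-1274 + 180))*(613 - 4324/1674) = (-3590 - 1094)*(613 - 4324*1/1674) = -4684*(613 - 2162/837) = -4684*510919/837 = -2393144596/837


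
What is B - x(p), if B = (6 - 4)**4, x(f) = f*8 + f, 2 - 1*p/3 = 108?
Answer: 2878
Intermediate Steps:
p = -318 (p = 6 - 3*108 = 6 - 324 = -318)
x(f) = 9*f (x(f) = 8*f + f = 9*f)
B = 16 (B = 2**4 = 16)
B - x(p) = 16 - 9*(-318) = 16 - 1*(-2862) = 16 + 2862 = 2878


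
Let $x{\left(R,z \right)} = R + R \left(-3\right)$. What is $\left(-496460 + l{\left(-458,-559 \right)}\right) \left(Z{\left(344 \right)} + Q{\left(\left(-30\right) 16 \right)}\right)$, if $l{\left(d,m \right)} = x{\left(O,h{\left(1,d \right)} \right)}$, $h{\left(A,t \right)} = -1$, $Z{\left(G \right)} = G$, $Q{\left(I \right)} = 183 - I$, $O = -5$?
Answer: $-499925150$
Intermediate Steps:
$x{\left(R,z \right)} = - 2 R$ ($x{\left(R,z \right)} = R - 3 R = - 2 R$)
$l{\left(d,m \right)} = 10$ ($l{\left(d,m \right)} = \left(-2\right) \left(-5\right) = 10$)
$\left(-496460 + l{\left(-458,-559 \right)}\right) \left(Z{\left(344 \right)} + Q{\left(\left(-30\right) 16 \right)}\right) = \left(-496460 + 10\right) \left(344 - \left(-183 - 480\right)\right) = - 496450 \left(344 + \left(183 - -480\right)\right) = - 496450 \left(344 + \left(183 + 480\right)\right) = - 496450 \left(344 + 663\right) = \left(-496450\right) 1007 = -499925150$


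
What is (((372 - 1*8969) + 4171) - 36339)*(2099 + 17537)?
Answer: -800461540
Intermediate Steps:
(((372 - 1*8969) + 4171) - 36339)*(2099 + 17537) = (((372 - 8969) + 4171) - 36339)*19636 = ((-8597 + 4171) - 36339)*19636 = (-4426 - 36339)*19636 = -40765*19636 = -800461540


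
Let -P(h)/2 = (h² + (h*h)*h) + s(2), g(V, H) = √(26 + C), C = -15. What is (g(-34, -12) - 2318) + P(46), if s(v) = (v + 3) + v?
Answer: -201236 + √11 ≈ -2.0123e+5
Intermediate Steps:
g(V, H) = √11 (g(V, H) = √(26 - 15) = √11)
s(v) = 3 + 2*v (s(v) = (3 + v) + v = 3 + 2*v)
P(h) = -14 - 2*h² - 2*h³ (P(h) = -2*((h² + (h*h)*h) + (3 + 2*2)) = -2*((h² + h²*h) + (3 + 4)) = -2*((h² + h³) + 7) = -2*(7 + h² + h³) = -14 - 2*h² - 2*h³)
(g(-34, -12) - 2318) + P(46) = (√11 - 2318) + (-14 - 2*46² - 2*46³) = (-2318 + √11) + (-14 - 2*2116 - 2*97336) = (-2318 + √11) + (-14 - 4232 - 194672) = (-2318 + √11) - 198918 = -201236 + √11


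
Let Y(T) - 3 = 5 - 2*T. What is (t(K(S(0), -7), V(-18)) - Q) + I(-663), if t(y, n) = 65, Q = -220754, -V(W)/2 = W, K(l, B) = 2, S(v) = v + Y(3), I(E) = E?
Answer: 220156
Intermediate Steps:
Y(T) = 8 - 2*T (Y(T) = 3 + (5 - 2*T) = 8 - 2*T)
S(v) = 2 + v (S(v) = v + (8 - 2*3) = v + (8 - 6) = v + 2 = 2 + v)
V(W) = -2*W
(t(K(S(0), -7), V(-18)) - Q) + I(-663) = (65 - 1*(-220754)) - 663 = (65 + 220754) - 663 = 220819 - 663 = 220156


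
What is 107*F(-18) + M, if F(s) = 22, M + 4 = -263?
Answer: 2087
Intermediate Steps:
M = -267 (M = -4 - 263 = -267)
107*F(-18) + M = 107*22 - 267 = 2354 - 267 = 2087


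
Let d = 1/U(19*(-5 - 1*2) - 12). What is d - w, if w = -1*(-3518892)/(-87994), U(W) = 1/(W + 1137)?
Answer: 45404470/43997 ≈ 1032.0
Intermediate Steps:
U(W) = 1/(1137 + W)
d = 992 (d = 1/(1/(1137 + (19*(-5 - 1*2) - 12))) = 1/(1/(1137 + (19*(-5 - 2) - 12))) = 1/(1/(1137 + (19*(-7) - 12))) = 1/(1/(1137 + (-133 - 12))) = 1/(1/(1137 - 145)) = 1/(1/992) = 992)
w = -1759446/43997 (w = 3518892*(-1/87994) = -1759446/43997 ≈ -39.990)
d - w = 992 - 1*(-1759446/43997) = 992 + 1759446/43997 = 45404470/43997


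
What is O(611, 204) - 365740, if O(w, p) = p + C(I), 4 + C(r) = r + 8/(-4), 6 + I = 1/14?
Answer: -5117671/14 ≈ -3.6555e+5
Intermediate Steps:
I = -83/14 (I = -6 + 1/14 = -83/14 ≈ -5.9286)
C(r) = -6 + r (C(r) = -4 + (r + 8/(-4)) = -4 + (r + 8*(-1/4)) = -4 + (r - 2) = -4 + (-2 + r) = -6 + r)
O(w, p) = -167/14 + p (O(w, p) = p + (-6 - 83/14) = p - 167/14 = -167/14 + p)
O(611, 204) - 365740 = (-167/14 + 204) - 365740 = 2689/14 - 365740 = -5117671/14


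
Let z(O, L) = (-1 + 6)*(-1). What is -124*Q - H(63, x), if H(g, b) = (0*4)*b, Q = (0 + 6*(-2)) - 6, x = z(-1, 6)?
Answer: 2232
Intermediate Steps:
z(O, L) = -5 (z(O, L) = 5*(-1) = -5)
x = -5
Q = -18 (Q = (0 - 12) - 6 = -12 - 6 = -18)
H(g, b) = 0 (H(g, b) = 0*b = 0)
-124*Q - H(63, x) = -124*(-18) - 1*0 = 2232 + 0 = 2232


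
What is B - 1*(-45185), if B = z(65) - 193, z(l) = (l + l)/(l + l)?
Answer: 44993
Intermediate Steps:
z(l) = 1 (z(l) = (2*l)/((2*l)) = (2*l)*(1/(2*l)) = 1)
B = -192 (B = 1 - 193 = -192)
B - 1*(-45185) = -192 - 1*(-45185) = -192 + 45185 = 44993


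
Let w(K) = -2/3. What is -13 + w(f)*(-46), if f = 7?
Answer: 53/3 ≈ 17.667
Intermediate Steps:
w(K) = -⅔ (w(K) = -2*⅓ = -⅔)
-13 + w(f)*(-46) = -13 - ⅔*(-46) = -13 + 92/3 = 53/3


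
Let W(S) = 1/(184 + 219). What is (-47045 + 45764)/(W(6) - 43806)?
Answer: 516243/17653817 ≈ 0.029243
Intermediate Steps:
W(S) = 1/403
(-47045 + 45764)/(W(6) - 43806) = (-47045 + 45764)/(1/403 - 43806) = -1281/(-17653817/403) = -1281*(-403/17653817) = 516243/17653817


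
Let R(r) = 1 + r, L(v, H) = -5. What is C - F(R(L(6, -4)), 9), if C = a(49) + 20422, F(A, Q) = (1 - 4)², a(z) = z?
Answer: 20462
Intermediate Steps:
F(A, Q) = 9 (F(A, Q) = (-3)² = 9)
C = 20471 (C = 49 + 20422 = 20471)
C - F(R(L(6, -4)), 9) = 20471 - 1*9 = 20471 - 9 = 20462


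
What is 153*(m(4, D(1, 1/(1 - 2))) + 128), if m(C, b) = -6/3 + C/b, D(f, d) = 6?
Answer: 19380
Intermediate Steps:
m(C, b) = -2 + C/b (m(C, b) = -6*⅓ + C/b = -2 + C/b)
153*(m(4, D(1, 1/(1 - 2))) + 128) = 153*((-2 + 4/6) + 128) = 153*((-2 + 4*(⅙)) + 128) = 153*((-2 + ⅔) + 128) = 153*(-4/3 + 128) = 153*(380/3) = 19380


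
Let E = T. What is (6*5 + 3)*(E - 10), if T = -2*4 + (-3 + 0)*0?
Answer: -594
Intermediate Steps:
T = -8 (T = -8 - 3*0 = -8 + 0 = -8)
E = -8
(6*5 + 3)*(E - 10) = (6*5 + 3)*(-8 - 10) = (30 + 3)*(-18) = 33*(-18) = -594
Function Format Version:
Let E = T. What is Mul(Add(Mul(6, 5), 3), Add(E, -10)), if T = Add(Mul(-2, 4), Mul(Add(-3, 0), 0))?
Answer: -594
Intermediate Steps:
T = -8 (T = Add(-8, Mul(-3, 0)) = Add(-8, 0) = -8)
E = -8
Mul(Add(Mul(6, 5), 3), Add(E, -10)) = Mul(Add(Mul(6, 5), 3), Add(-8, -10)) = Mul(Add(30, 3), -18) = Mul(33, -18) = -594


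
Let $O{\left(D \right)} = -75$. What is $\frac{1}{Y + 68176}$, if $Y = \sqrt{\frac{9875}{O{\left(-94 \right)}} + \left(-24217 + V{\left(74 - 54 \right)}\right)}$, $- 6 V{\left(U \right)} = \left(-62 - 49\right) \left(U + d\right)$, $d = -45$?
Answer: $\frac{409056}{27887950723} - \frac{i \sqrt{893202}}{27887950723} \approx 1.4668 \cdot 10^{-5} - 3.3889 \cdot 10^{-8} i$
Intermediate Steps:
$V{\left(U \right)} = - \frac{1665}{2} + \frac{37 U}{2}$ ($V{\left(U \right)} = - \frac{\left(-62 - 49\right) \left(U - 45\right)}{6} = - \frac{\left(-111\right) \left(-45 + U\right)}{6} = - \frac{4995 - 111 U}{6} = - \frac{1665}{2} + \frac{37 U}{2}$)
$Y = \frac{i \sqrt{893202}}{6}$ ($Y = \sqrt{\frac{9875}{-75} - \left(\frac{50099}{2} - \frac{37 \left(74 - 54\right)}{2}\right)} = \sqrt{9875 \left(- \frac{1}{75}\right) + \left(-24217 + \left(- \frac{1665}{2} + \frac{37}{2} \cdot 20\right)\right)} = \sqrt{- \frac{395}{3} + \left(-24217 + \left(- \frac{1665}{2} + 370\right)\right)} = \sqrt{- \frac{395}{3} - \frac{49359}{2}} = \sqrt{- \frac{148867}{6}} = \frac{i \sqrt{893202}}{6} \approx 157.52 i$)
$\frac{1}{Y + 68176} = \frac{1}{\frac{i \sqrt{893202}}{6} + 68176} = \frac{1}{68176 + \frac{i \sqrt{893202}}{6}}$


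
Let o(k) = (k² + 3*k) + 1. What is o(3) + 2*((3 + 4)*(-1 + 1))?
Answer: 19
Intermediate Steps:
o(k) = 1 + k² + 3*k
o(3) + 2*((3 + 4)*(-1 + 1)) = (1 + 3² + 3*3) + 2*((3 + 4)*(-1 + 1)) = (1 + 9 + 9) + 2*(7*0) = 19 + 2*0 = 19 + 0 = 19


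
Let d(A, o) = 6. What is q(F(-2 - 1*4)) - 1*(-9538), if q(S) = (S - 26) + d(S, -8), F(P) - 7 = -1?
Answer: 9524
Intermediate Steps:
F(P) = 6 (F(P) = 7 - 1 = 6)
q(S) = -20 + S (q(S) = (S - 26) + 6 = (-26 + S) + 6 = -20 + S)
q(F(-2 - 1*4)) - 1*(-9538) = (-20 + 6) - 1*(-9538) = -14 + 9538 = 9524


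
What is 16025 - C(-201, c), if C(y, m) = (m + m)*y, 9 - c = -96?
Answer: 58235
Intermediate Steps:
c = 105 (c = 9 - 1*(-96) = 9 + 96 = 105)
C(y, m) = 2*m*y (C(y, m) = (2*m)*y = 2*m*y)
16025 - C(-201, c) = 16025 - 2*105*(-201) = 16025 - 1*(-42210) = 16025 + 42210 = 58235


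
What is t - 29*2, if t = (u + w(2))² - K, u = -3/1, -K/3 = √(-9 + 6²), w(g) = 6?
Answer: -49 + 9*√3 ≈ -33.412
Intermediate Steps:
K = -9*√3 (K = -3*√(-9 + 6²) = -3*√(-9 + 36) = -9*√3 ≈ -15.588)
u = -3 (u = -3*1 = -3)
t = 9 + 9*√3 (t = (-3 + 6)² - (-9)*√3 = 3² + 9*√3 = 9 + 9*√3 ≈ 24.588)
t - 29*2 = (9 + 9*√3) - 29*2 = (9 + 9*√3) - 58 = -49 + 9*√3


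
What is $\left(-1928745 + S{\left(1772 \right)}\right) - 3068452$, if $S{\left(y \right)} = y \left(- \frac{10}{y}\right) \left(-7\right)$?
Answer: $-4997127$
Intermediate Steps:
$S{\left(y \right)} = 70$ ($S{\left(y \right)} = \left(-10\right) \left(-7\right) = 70$)
$\left(-1928745 + S{\left(1772 \right)}\right) - 3068452 = \left(-1928745 + 70\right) - 3068452 = -1928675 - 3068452 = -4997127$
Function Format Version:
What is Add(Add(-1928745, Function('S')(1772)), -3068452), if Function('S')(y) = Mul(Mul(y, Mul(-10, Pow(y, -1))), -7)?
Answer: -4997127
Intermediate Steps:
Function('S')(y) = 70 (Function('S')(y) = Mul(-10, -7) = 70)
Add(Add(-1928745, Function('S')(1772)), -3068452) = Add(Add(-1928745, 70), -3068452) = Add(-1928675, -3068452) = -4997127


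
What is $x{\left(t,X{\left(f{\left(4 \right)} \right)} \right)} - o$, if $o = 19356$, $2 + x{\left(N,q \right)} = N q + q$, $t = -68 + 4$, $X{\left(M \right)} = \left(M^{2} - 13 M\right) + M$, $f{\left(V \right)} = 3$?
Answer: $-17657$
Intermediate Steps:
$X{\left(M \right)} = M^{2} - 12 M$
$t = -64$
$x{\left(N,q \right)} = -2 + q + N q$ ($x{\left(N,q \right)} = -2 + \left(N q + q\right) = -2 + \left(q + N q\right) = -2 + q + N q$)
$x{\left(t,X{\left(f{\left(4 \right)} \right)} \right)} - o = \left(-2 + 3 \left(-12 + 3\right) - 64 \cdot 3 \left(-12 + 3\right)\right) - 19356 = \left(-2 + 3 \left(-9\right) - 64 \cdot 3 \left(-9\right)\right) - 19356 = \left(-2 - 27 - -1728\right) - 19356 = \left(-2 - 27 + 1728\right) - 19356 = 1699 - 19356 = -17657$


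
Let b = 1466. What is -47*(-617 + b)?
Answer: -39903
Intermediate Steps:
-47*(-617 + b) = -47*(-617 + 1466) = -47*849 = -39903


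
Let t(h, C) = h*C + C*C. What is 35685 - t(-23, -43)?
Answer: 32847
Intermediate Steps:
t(h, C) = C² + C*h (t(h, C) = C*h + C² = C² + C*h)
35685 - t(-23, -43) = 35685 - (-43)*(-43 - 23) = 35685 - (-43)*(-66) = 35685 - 1*2838 = 35685 - 2838 = 32847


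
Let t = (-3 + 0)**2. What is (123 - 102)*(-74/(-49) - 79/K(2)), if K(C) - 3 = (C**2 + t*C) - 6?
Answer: -7395/133 ≈ -55.602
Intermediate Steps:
t = 9 (t = (-3)**2 = 9)
K(C) = -3 + C**2 + 9*C (K(C) = 3 + ((C**2 + 9*C) - 6) = 3 + (-6 + C**2 + 9*C) = -3 + C**2 + 9*C)
(123 - 102)*(-74/(-49) - 79/K(2)) = (123 - 102)*(-74/(-49) - 79/(-3 + 2**2 + 9*2)) = 21*(-74*(-1/49) - 79/(-3 + 4 + 18)) = 21*(74/49 - 79/19) = 21*(-2465/931) = -7395/133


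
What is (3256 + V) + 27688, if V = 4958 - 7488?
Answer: 28414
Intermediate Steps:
V = -2530
(3256 + V) + 27688 = (3256 - 2530) + 27688 = 726 + 27688 = 28414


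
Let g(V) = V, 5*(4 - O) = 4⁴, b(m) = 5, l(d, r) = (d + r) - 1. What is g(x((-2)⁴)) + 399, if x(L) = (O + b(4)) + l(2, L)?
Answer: 1869/5 ≈ 373.80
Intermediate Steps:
l(d, r) = -1 + d + r
O = -236/5 (O = 4 - ⅕*4⁴ = 4 - ⅕*256 = 4 - 256/5 = -236/5 ≈ -47.200)
x(L) = -206/5 + L (x(L) = (-236/5 + 5) + (-1 + 2 + L) = -211/5 + (1 + L) = -206/5 + L)
g(x((-2)⁴)) + 399 = (-206/5 + (-2)⁴) + 399 = (-206/5 + 16) + 399 = -126/5 + 399 = 1869/5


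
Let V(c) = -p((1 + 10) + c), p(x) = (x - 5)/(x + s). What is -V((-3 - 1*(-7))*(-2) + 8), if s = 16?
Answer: 2/9 ≈ 0.22222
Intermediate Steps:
p(x) = (-5 + x)/(16 + x) (p(x) = (x - 5)/(x + 16) = (-5 + x)/(16 + x))
V(c) = -(6 + c)/(27 + c) (V(c) = -(-5 + ((1 + 10) + c))/(16 + ((1 + 10) + c)) = -(-5 + (11 + c))/(16 + (11 + c)) = -(6 + c)/(27 + c))
-V((-3 - 1*(-7))*(-2) + 8) = -(-6 - ((-3 - 1*(-7))*(-2) + 8))/(27 + ((-3 - 1*(-7))*(-2) + 8)) = -(-6 - ((-3 + 7)*(-2) + 8))/(27 + ((-3 + 7)*(-2) + 8)) = -(-6 - (4*(-2) + 8))/(27 + (4*(-2) + 8)) = -(-6 - (-8 + 8))/(27 + (-8 + 8)) = -(-6 - 1*0)/(27 + 0) = -(-6 + 0)/27 = -(-6)/27 = -1*(-2/9) = 2/9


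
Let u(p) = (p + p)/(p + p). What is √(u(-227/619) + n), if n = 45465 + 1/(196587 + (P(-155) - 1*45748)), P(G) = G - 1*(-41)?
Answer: √41315910128679/30145 ≈ 213.23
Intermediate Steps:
P(G) = 41 + G (P(G) = G + 41 = 41 + G)
u(p) = 1 (u(p) = (2*p)/((2*p)) = (2*p)*(1/(2*p)) = 1)
n = 6852712126/150725 (n = 45465 + 1/(196587 + ((41 - 155) - 1*45748)) = 45465 + 1/(196587 + (-114 - 45748)) = 45465 + 1/(196587 - 45862) = 45465 + 1/150725 = 6852712126/150725 ≈ 45465.)
√(u(-227/619) + n) = √(1 + 6852712126/150725) = √(6852862851/150725) = √41315910128679/30145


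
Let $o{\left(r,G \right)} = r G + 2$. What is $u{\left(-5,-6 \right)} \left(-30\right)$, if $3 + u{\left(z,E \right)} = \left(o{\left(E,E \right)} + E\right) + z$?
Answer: $-720$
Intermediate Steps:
$o{\left(r,G \right)} = 2 + G r$ ($o{\left(r,G \right)} = G r + 2 = 2 + G r$)
$u{\left(z,E \right)} = -1 + E + z + E^{2}$ ($u{\left(z,E \right)} = -3 + \left(\left(\left(2 + E E\right) + E\right) + z\right) = -3 + \left(\left(\left(2 + E^{2}\right) + E\right) + z\right) = -3 + \left(\left(2 + E + E^{2}\right) + z\right) = -3 + \left(2 + E + z + E^{2}\right) = -1 + E + z + E^{2}$)
$u{\left(-5,-6 \right)} \left(-30\right) = \left(-1 - 6 - 5 + \left(-6\right)^{2}\right) \left(-30\right) = \left(-1 - 6 - 5 + 36\right) \left(-30\right) = 24 \left(-30\right) = -720$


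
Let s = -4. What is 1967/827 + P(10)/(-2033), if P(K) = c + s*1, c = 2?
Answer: 4000565/1681291 ≈ 2.3795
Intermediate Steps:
P(K) = -2 (P(K) = 2 - 4*1 = 2 - 4 = -2)
1967/827 + P(10)/(-2033) = 1967/827 - 2/(-2033) = 1967*(1/827) - 2*(-1/2033) = 1967/827 + 2/2033 = 4000565/1681291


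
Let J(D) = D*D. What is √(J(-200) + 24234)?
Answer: √64234 ≈ 253.44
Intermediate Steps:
J(D) = D²
√(J(-200) + 24234) = √((-200)² + 24234) = √(40000 + 24234) = √64234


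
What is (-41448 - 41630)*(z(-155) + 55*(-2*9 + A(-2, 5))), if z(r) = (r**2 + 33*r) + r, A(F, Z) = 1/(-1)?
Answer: -1471311380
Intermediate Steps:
A(F, Z) = -1
z(r) = r**2 + 34*r
(-41448 - 41630)*(z(-155) + 55*(-2*9 + A(-2, 5))) = (-41448 - 41630)*(-155*(34 - 155) + 55*(-2*9 - 1)) = -83078*(-155*(-121) + 55*(-18 - 1)) = -83078*(18755 + 55*(-19)) = -83078*(18755 - 1045) = -83078*17710 = -1471311380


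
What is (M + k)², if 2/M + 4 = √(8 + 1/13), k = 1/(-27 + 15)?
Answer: 2611441/1527696 + 1351*√1365/31827 ≈ 3.2777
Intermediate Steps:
k = -1/12 (k = 1/(-12) = -1/12 ≈ -0.083333)
M = 2/(-4 + √1365/13) (M = 2/(-4 + √(8 + 1/13)) = 2/(-4 + √(105/13)) = 2/(-4 + √1365/13) ≈ -1.7271)
(M + k)² = (2*√13/(√105 - 4*√13) - 1/12)² = (-1/12 + 2*√13/(√105 - 4*√13))²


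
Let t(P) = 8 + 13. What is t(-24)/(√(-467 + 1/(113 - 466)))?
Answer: -21*I*√14548189/82426 ≈ -0.97176*I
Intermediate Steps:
t(P) = 21
t(-24)/(√(-467 + 1/(113 - 466))) = 21/(√(-467 + 1/(113 - 466))) = 21/(√(-467 + 1/(-353))) = 21/(√(-467 - 1/353)) = 21/(√(-164852/353)) = 21/((2*I*√14548189/353)) = 21*(-I*√14548189/82426) = -21*I*√14548189/82426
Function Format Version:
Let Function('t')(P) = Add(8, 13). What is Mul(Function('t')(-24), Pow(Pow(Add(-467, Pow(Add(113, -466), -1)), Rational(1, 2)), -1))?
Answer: Mul(Rational(-21, 82426), I, Pow(14548189, Rational(1, 2))) ≈ Mul(-0.97176, I)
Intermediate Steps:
Function('t')(P) = 21
Mul(Function('t')(-24), Pow(Pow(Add(-467, Pow(Add(113, -466), -1)), Rational(1, 2)), -1)) = Mul(21, Pow(Pow(Add(-467, Pow(Add(113, -466), -1)), Rational(1, 2)), -1)) = Mul(21, Pow(Pow(Add(-467, Pow(-353, -1)), Rational(1, 2)), -1)) = Mul(21, Pow(Pow(Add(-467, Rational(-1, 353)), Rational(1, 2)), -1)) = Mul(21, Pow(Pow(Rational(-164852, 353), Rational(1, 2)), -1)) = Mul(21, Pow(Mul(Rational(2, 353), I, Pow(14548189, Rational(1, 2))), -1)) = Mul(21, Mul(Rational(-1, 82426), I, Pow(14548189, Rational(1, 2)))) = Mul(Rational(-21, 82426), I, Pow(14548189, Rational(1, 2)))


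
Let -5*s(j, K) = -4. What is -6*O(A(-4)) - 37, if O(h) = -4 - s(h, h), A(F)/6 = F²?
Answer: -41/5 ≈ -8.2000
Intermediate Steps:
s(j, K) = ⅘ (s(j, K) = -⅕*(-4) = ⅘)
A(F) = 6*F²
O(h) = -24/5 (O(h) = -4 - 1*⅘ = -4 - ⅘ = -24/5)
-6*O(A(-4)) - 37 = -6*(-24/5) - 37 = 144/5 - 37 = -41/5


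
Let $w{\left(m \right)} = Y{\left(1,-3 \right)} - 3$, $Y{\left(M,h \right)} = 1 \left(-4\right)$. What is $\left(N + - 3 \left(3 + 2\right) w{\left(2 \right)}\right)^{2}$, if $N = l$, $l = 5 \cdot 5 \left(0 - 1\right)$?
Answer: $6400$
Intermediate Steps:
$Y{\left(M,h \right)} = -4$
$w{\left(m \right)} = -7$ ($w{\left(m \right)} = -4 - 3 = -7$)
$l = -25$ ($l = 25 \left(-1\right) = -25$)
$N = -25$
$\left(N + - 3 \left(3 + 2\right) w{\left(2 \right)}\right)^{2} = \left(-25 + - 3 \left(3 + 2\right) \left(-7\right)\right)^{2} = \left(-25 + \left(-3\right) 5 \left(-7\right)\right)^{2} = \left(-25 - -105\right)^{2} = \left(-25 + 105\right)^{2} = 80^{2} = 6400$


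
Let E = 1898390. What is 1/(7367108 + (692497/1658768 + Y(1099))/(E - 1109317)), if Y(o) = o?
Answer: 1308889042064/9642726934725709441 ≈ 1.3574e-7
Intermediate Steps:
1/(7367108 + (692497/1658768 + Y(1099))/(E - 1109317)) = 1/(7367108 + (692497/1658768 + 1099)/(1898390 - 1109317)) = 1/(7367108 + (692497*(1/1658768) + 1099)/789073) = 1/(7367108 + (692497/1658768 + 1099)*(1/789073)) = 1/(7367108 + (1823678529/1658768)*(1/789073)) = 1/(7367108 + 1823678529/1308889042064) = 1/(9642726934725709441/1308889042064) = 1308889042064/9642726934725709441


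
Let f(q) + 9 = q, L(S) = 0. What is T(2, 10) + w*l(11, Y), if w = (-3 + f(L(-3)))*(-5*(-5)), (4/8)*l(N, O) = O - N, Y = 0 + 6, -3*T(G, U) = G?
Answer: 8998/3 ≈ 2999.3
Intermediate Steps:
T(G, U) = -G/3
Y = 6
f(q) = -9 + q
l(N, O) = -2*N + 2*O (l(N, O) = 2*(O - N) = -2*N + 2*O)
w = -300 (w = (-3 + (-9 + 0))*(-5*(-5)) = (-3 - 9)*25 = -12*25 = -300)
T(2, 10) + w*l(11, Y) = -⅓*2 - 300*(-2*11 + 2*6) = -⅔ - 300*(-22 + 12) = -⅔ - 300*(-10) = -⅔ + 3000 = 8998/3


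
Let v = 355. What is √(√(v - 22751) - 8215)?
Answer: √(-8215 + 2*I*√5599) ≈ 0.8255 + 90.64*I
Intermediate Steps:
√(√(v - 22751) - 8215) = √(√(355 - 22751) - 8215) = √(√(-22396) - 8215) = √(2*I*√5599 - 8215) = √(-8215 + 2*I*√5599)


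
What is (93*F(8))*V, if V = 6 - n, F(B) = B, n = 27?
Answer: -15624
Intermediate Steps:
V = -21 (V = 6 - 1*27 = 6 - 27 = -21)
(93*F(8))*V = (93*8)*(-21) = 744*(-21) = -15624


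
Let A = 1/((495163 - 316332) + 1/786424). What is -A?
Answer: -786424/140636990345 ≈ -5.5919e-6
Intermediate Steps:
A = 786424/140636990345 (A = 1/(178831 + 1/786424) = 1/(140636990345/786424) = 786424/140636990345 ≈ 5.5919e-6)
-A = -1*786424/140636990345 = -786424/140636990345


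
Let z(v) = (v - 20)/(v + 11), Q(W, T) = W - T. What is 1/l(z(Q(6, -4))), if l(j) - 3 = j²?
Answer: 441/1423 ≈ 0.30991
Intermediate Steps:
z(v) = (-20 + v)/(11 + v)
l(j) = 3 + j²
1/l(z(Q(6, -4))) = 1/(3 + ((-20 + (6 - 1*(-4)))/(11 + (6 - 1*(-4))))²) = 1/(3 + ((-20 + (6 + 4))/(11 + (6 + 4)))²) = 1/(3 + ((-20 + 10)/(11 + 10))²) = 1/(3 + (-10/21)²) = 1/(3 + 100/441) = 1/(1423/441) = 441/1423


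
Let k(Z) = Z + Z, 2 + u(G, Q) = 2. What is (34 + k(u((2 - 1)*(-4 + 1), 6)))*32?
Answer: 1088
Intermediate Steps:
u(G, Q) = 0 (u(G, Q) = -2 + 2 = 0)
k(Z) = 2*Z
(34 + k(u((2 - 1)*(-4 + 1), 6)))*32 = (34 + 2*0)*32 = (34 + 0)*32 = 34*32 = 1088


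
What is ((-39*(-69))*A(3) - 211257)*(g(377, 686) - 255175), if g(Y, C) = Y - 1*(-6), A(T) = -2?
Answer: 55197884088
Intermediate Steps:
g(Y, C) = 6 + Y (g(Y, C) = Y + 6 = 6 + Y)
((-39*(-69))*A(3) - 211257)*(g(377, 686) - 255175) = (-39*(-69)*(-2) - 211257)*((6 + 377) - 255175) = (2691*(-2) - 211257)*(383 - 255175) = (-5382 - 211257)*(-254792) = -216639*(-254792) = 55197884088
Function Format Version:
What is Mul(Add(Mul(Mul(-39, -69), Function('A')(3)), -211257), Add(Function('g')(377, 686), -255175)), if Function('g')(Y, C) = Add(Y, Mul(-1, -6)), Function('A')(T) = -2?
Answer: 55197884088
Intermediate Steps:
Function('g')(Y, C) = Add(6, Y) (Function('g')(Y, C) = Add(Y, 6) = Add(6, Y))
Mul(Add(Mul(Mul(-39, -69), Function('A')(3)), -211257), Add(Function('g')(377, 686), -255175)) = Mul(Add(Mul(Mul(-39, -69), -2), -211257), Add(Add(6, 377), -255175)) = Mul(Add(Mul(2691, -2), -211257), Add(383, -255175)) = Mul(Add(-5382, -211257), -254792) = Mul(-216639, -254792) = 55197884088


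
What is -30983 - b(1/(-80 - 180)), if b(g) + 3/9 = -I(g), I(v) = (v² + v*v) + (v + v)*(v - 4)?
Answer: -1570819637/50700 ≈ -30983.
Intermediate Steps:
I(v) = 2*v² + 2*v*(-4 + v) (I(v) = (v² + v²) + (2*v)*(-4 + v) = 2*v² + 2*v*(-4 + v))
b(g) = -⅓ - 4*g*(-2 + g)
-30983 - b(1/(-80 - 180)) = -30983 - (-⅓ - 4*(-2 + 1/(-80 - 180))/(-80 - 180)) = -30983 - (-⅓ - 4*(-2 + 1/(-260))/(-260)) = -30983 - (-⅓ - 4*(-1/260)*(-2 - 1/260)) = -30983 - (-⅓ - 4*(-1/260)*(-521/260)) = -30983 - (-⅓ - 521/16900) = -30983 - 1*(-18463/50700) = -30983 + 18463/50700 = -1570819637/50700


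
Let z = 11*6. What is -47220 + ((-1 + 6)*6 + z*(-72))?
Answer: -51942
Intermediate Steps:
z = 66
-47220 + ((-1 + 6)*6 + z*(-72)) = -47220 + ((-1 + 6)*6 + 66*(-72)) = -47220 + (5*6 - 4752) = -47220 + (30 - 4752) = -47220 - 4722 = -51942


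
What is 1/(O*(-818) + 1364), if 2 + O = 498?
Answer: -1/404364 ≈ -2.4730e-6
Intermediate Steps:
O = 496 (O = -2 + 498 = 496)
1/(O*(-818) + 1364) = 1/(496*(-818) + 1364) = 1/(-405728 + 1364) = 1/(-404364) = -1/404364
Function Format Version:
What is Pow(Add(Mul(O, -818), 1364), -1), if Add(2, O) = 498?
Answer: Rational(-1, 404364) ≈ -2.4730e-6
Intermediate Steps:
O = 496 (O = Add(-2, 498) = 496)
Pow(Add(Mul(O, -818), 1364), -1) = Pow(Add(Mul(496, -818), 1364), -1) = Pow(Add(-405728, 1364), -1) = Pow(-404364, -1) = Rational(-1, 404364)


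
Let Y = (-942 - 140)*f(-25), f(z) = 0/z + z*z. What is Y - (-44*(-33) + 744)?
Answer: -678446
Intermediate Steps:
f(z) = z² (f(z) = 0 + z² = z²)
Y = -676250 (Y = (-942 - 140)*(-25)² = -1082*625 = -676250)
Y - (-44*(-33) + 744) = -676250 - (-44*(-33) + 744) = -676250 - (1452 + 744) = -676250 - 1*2196 = -676250 - 2196 = -678446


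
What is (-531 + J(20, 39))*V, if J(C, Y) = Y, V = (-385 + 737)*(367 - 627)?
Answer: 45027840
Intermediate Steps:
V = -91520 (V = 352*(-260) = -91520)
(-531 + J(20, 39))*V = (-531 + 39)*(-91520) = -492*(-91520) = 45027840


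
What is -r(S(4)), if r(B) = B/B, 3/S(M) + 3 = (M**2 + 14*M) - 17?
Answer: -1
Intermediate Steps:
S(M) = 3/(-20 + M**2 + 14*M) (S(M) = 3/(-3 + ((M**2 + 14*M) - 17)) = 3/(-3 + (-17 + M**2 + 14*M)) = 3/(-20 + M**2 + 14*M))
r(B) = 1
-r(S(4)) = -1*1 = -1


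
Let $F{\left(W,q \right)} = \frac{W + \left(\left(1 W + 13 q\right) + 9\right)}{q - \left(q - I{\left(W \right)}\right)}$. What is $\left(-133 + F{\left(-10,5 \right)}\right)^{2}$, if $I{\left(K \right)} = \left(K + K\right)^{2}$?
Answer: $\frac{706124329}{40000} \approx 17653.0$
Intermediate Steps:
$I{\left(K \right)} = 4 K^{2}$ ($I{\left(K \right)} = \left(2 K\right)^{2} = 4 K^{2}$)
$F{\left(W,q \right)} = \frac{9 + 2 W + 13 q}{4 W^{2}}$ ($F{\left(W,q \right)} = \frac{W + \left(\left(1 W + 13 q\right) + 9\right)}{q + \left(4 W^{2} - q\right)} = \frac{W + \left(\left(W + 13 q\right) + 9\right)}{q + \left(- q + 4 W^{2}\right)} = \frac{W + \left(9 + W + 13 q\right)}{4 W^{2}} = \left(9 + 2 W + 13 q\right) \frac{1}{4 W^{2}} = \frac{9 + 2 W + 13 q}{4 W^{2}}$)
$\left(-133 + F{\left(-10,5 \right)}\right)^{2} = \left(-133 + \frac{9 + 2 \left(-10\right) + 13 \cdot 5}{4 \cdot 100}\right)^{2} = \left(-133 + \frac{1}{4} \cdot \frac{1}{100} \left(9 - 20 + 65\right)\right)^{2} = \left(-133 + \frac{1}{4} \cdot \frac{1}{100} \cdot 54\right)^{2} = \left(-133 + \frac{27}{200}\right)^{2} = \left(- \frac{26573}{200}\right)^{2} = \frac{706124329}{40000}$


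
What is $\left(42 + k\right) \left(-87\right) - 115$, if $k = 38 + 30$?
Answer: $-9685$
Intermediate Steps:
$k = 68$
$\left(42 + k\right) \left(-87\right) - 115 = \left(42 + 68\right) \left(-87\right) - 115 = 110 \left(-87\right) - 115 = -9570 - 115 = -9685$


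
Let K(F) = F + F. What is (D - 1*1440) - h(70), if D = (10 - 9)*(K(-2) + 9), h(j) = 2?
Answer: -1437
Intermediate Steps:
K(F) = 2*F
D = 5 (D = (10 - 9)*(2*(-2) + 9) = 1*(-4 + 9) = 1*5 = 5)
(D - 1*1440) - h(70) = (5 - 1*1440) - 1*2 = (5 - 1440) - 2 = -1435 - 2 = -1437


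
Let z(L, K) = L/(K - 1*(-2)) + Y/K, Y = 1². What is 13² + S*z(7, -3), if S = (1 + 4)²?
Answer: -43/3 ≈ -14.333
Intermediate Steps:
Y = 1
S = 25 (S = 5² = 25)
z(L, K) = 1/K + L/(2 + K) (z(L, K) = L/(K - 1*(-2)) + 1/K = L/(K + 2) + 1/K = L/(2 + K) + 1/K = 1/K + L/(2 + K))
13² + S*z(7, -3) = 13² + 25*((2 - 3 - 3*7)/((-3)*(2 - 3))) = 169 + 25*(-⅓*(2 - 3 - 21)/(-1)) = 169 + 25*(-⅓*(-1)*(-22)) = 169 + 25*(-22/3) = 169 - 550/3 = -43/3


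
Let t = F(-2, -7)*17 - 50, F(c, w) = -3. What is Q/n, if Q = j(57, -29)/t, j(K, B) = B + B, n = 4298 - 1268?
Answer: 29/153015 ≈ 0.00018952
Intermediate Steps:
t = -101 (t = -3*17 - 50 = -51 - 50 = -101)
n = 3030
j(K, B) = 2*B
Q = 58/101 (Q = (2*(-29))/(-101) = -58*(-1/101) = 58/101 ≈ 0.57426)
Q/n = (58/101)/3030 = (58/101)*(1/3030) = 29/153015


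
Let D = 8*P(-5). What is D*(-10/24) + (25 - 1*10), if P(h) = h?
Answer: 95/3 ≈ 31.667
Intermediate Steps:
D = -40 (D = 8*(-5) = -40)
D*(-10/24) + (25 - 1*10) = -(-400)/24 + (25 - 1*10) = -(-400)/24 + (25 - 10) = -40*(-5/12) + 15 = 50/3 + 15 = 95/3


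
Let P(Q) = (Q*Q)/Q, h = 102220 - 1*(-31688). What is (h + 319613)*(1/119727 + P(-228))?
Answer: -233586889535/2259 ≈ -1.0340e+8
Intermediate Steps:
h = 133908 (h = 102220 + 31688 = 133908)
P(Q) = Q (P(Q) = Q**2/Q = Q)
(h + 319613)*(1/119727 + P(-228)) = (133908 + 319613)*(1/119727 - 228) = 453521*(1/119727 - 228) = 453521*(-27297755/119727) = -233586889535/2259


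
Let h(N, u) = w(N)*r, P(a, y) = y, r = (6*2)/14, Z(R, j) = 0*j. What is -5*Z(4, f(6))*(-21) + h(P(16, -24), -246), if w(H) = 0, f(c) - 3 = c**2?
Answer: 0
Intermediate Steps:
f(c) = 3 + c**2
Z(R, j) = 0
r = 6/7 (r = 12*(1/14) = 6/7 ≈ 0.85714)
h(N, u) = 0 (h(N, u) = 0*(6/7) = 0)
-5*Z(4, f(6))*(-21) + h(P(16, -24), -246) = -5*0*(-21) + 0 = 0*(-21) + 0 = 0 + 0 = 0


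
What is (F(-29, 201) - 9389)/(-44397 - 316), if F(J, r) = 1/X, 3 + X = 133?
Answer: 1220569/5812690 ≈ 0.20998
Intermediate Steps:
X = 130 (X = -3 + 133 = 130)
F(J, r) = 1/130
(F(-29, 201) - 9389)/(-44397 - 316) = (1/130 - 9389)/(-44397 - 316) = -1220569/130/(-44713) = -1220569/130*(-1/44713) = 1220569/5812690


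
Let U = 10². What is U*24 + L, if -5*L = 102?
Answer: 11898/5 ≈ 2379.6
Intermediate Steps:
L = -102/5 (L = -⅕*102 = -102/5 ≈ -20.400)
U = 100
U*24 + L = 100*24 - 102/5 = 2400 - 102/5 = 11898/5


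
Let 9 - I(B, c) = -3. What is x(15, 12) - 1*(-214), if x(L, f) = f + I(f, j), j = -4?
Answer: 238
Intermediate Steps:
I(B, c) = 12 (I(B, c) = 9 - 1*(-3) = 9 + 3 = 12)
x(L, f) = 12 + f (x(L, f) = f + 12 = 12 + f)
x(15, 12) - 1*(-214) = (12 + 12) - 1*(-214) = 24 + 214 = 238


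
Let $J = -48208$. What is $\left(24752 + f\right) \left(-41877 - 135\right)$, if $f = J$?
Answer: $985433472$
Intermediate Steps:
$f = -48208$
$\left(24752 + f\right) \left(-41877 - 135\right) = \left(24752 - 48208\right) \left(-41877 - 135\right) = \left(-23456\right) \left(-42012\right) = 985433472$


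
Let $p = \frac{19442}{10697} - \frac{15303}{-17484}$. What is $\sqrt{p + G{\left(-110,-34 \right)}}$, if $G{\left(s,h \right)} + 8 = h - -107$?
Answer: $\frac{\sqrt{65772661017777977}}{31171058} \approx 8.2276$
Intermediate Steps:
$G{\left(s,h \right)} = 99 + h$ ($G{\left(s,h \right)} = -8 + \left(h - -107\right) = -8 + \left(h + 107\right) = -8 + \left(107 + h\right) = 99 + h$)
$p = \frac{167873373}{62342116}$ ($p = 19442 \cdot \frac{1}{10697} - - \frac{5101}{5828} = \frac{19442}{10697} + \frac{5101}{5828} = \frac{167873373}{62342116} \approx 2.6928$)
$\sqrt{p + G{\left(-110,-34 \right)}} = \sqrt{\frac{167873373}{62342116} + \left(99 - 34\right)} = \sqrt{\frac{167873373}{62342116} + 65} = \sqrt{\frac{4220110913}{62342116}} = \frac{\sqrt{65772661017777977}}{31171058}$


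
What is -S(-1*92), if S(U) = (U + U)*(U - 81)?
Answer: -31832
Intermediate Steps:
S(U) = 2*U*(-81 + U) (S(U) = (2*U)*(-81 + U) = 2*U*(-81 + U))
-S(-1*92) = -2*(-1*92)*(-81 - 1*92) = -2*(-92)*(-81 - 92) = -2*(-92)*(-173) = -1*31832 = -31832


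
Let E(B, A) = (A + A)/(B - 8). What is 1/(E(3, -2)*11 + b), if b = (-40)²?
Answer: 5/8044 ≈ 0.00062158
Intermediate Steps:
b = 1600
E(B, A) = 2*A/(-8 + B) (E(B, A) = (2*A)/(-8 + B) = 2*A/(-8 + B))
1/(E(3, -2)*11 + b) = 1/((2*(-2)/(-8 + 3))*11 + 1600) = 1/((2*(-2)/(-5))*11 + 1600) = 1/((2*(-2)*(-⅕))*11 + 1600) = 1/((⅘)*11 + 1600) = 1/(44/5 + 1600) = 1/(8044/5) = 5/8044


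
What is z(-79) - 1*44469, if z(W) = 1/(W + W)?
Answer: -7026103/158 ≈ -44469.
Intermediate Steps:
z(W) = 1/(2*W)
z(-79) - 1*44469 = (½)/(-79) - 1*44469 = (½)*(-1/79) - 44469 = -1/158 - 44469 = -7026103/158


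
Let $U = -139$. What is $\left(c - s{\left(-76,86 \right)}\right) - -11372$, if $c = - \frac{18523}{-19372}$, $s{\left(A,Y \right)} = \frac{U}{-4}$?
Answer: $\frac{109821865}{9686} \approx 11338.0$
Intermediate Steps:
$s{\left(A,Y \right)} = \frac{139}{4}$ ($s{\left(A,Y \right)} = - \frac{139}{-4} = \left(-139\right) \left(- \frac{1}{4}\right) = \frac{139}{4}$)
$c = \frac{18523}{19372}$ ($c = \left(-18523\right) \left(- \frac{1}{19372}\right) = \frac{18523}{19372} \approx 0.95617$)
$\left(c - s{\left(-76,86 \right)}\right) - -11372 = \left(\frac{18523}{19372} - \frac{139}{4}\right) - -11372 = \left(\frac{18523}{19372} - \frac{139}{4}\right) + 11372 = - \frac{327327}{9686} + 11372 = \frac{109821865}{9686}$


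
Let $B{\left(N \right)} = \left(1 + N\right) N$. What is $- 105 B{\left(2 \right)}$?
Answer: $-630$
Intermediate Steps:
$B{\left(N \right)} = N \left(1 + N\right)$
$- 105 B{\left(2 \right)} = - 105 \cdot 2 \left(1 + 2\right) = - 105 \cdot 2 \cdot 3 = \left(-105\right) 6 = -630$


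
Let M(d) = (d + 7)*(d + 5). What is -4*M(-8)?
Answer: -12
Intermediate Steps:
M(d) = (5 + d)*(7 + d) (M(d) = (7 + d)*(5 + d) = (5 + d)*(7 + d))
-4*M(-8) = -4*(35 + (-8)**2 + 12*(-8)) = -4*(35 + 64 - 96) = -4*3 = -12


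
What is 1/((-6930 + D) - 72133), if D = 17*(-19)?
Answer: -1/79386 ≈ -1.2597e-5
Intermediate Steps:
D = -323
1/((-6930 + D) - 72133) = 1/((-6930 - 323) - 72133) = 1/(-7253 - 72133) = 1/(-79386) = -1/79386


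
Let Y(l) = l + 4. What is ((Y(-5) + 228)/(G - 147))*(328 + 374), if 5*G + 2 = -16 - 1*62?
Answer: -159354/163 ≈ -977.63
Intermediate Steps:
G = -16 (G = -⅖ + (-16 - 1*62)/5 = -⅖ + (-16 - 62)/5 = -⅖ + (⅕)*(-78) = -⅖ - 78/5 = -16)
Y(l) = 4 + l
((Y(-5) + 228)/(G - 147))*(328 + 374) = (((4 - 5) + 228)/(-16 - 147))*(328 + 374) = ((-1 + 228)/(-163))*702 = (227*(-1/163))*702 = -227/163*702 = -159354/163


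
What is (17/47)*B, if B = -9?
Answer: -153/47 ≈ -3.2553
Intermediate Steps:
(17/47)*B = (17/47)*(-9) = -153/47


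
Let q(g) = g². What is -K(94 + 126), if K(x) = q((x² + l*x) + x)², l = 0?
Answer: -5588044012339360000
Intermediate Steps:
K(x) = (x + x²)⁴ (K(x) = (((x² + 0*x) + x)²)² = (((x² + 0) + x)²)² = ((x² + x)²)² = ((x + x²)²)² = (x + x²)⁴)
-K(94 + 126) = -(94 + 126)⁴*(1 + (94 + 126))⁴ = -220⁴*(1 + 220)⁴ = -2342560000*221⁴ = -2342560000*2385443281 = -1*5588044012339360000 = -5588044012339360000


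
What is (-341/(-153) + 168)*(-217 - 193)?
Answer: -10678450/153 ≈ -69794.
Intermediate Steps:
(-341/(-153) + 168)*(-217 - 193) = (-341*(-1/153) + 168)*(-410) = (341/153 + 168)*(-410) = (26045/153)*(-410) = -10678450/153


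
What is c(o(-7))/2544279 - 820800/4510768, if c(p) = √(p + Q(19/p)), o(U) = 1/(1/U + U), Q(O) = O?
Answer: -51300/281923 + I*√665686/178099530 ≈ -0.18196 + 4.5811e-6*I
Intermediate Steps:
o(U) = 1/(U + 1/U)
c(p) = √(p + 19/p)
c(o(-7))/2544279 - 820800/4510768 = √(-7/(1 + (-7)²) + 19/((-7/(1 + (-7)²))))/2544279 - 820800/4510768 = √(-7/(1 + 49) + 19/((-7/(1 + 49))))*(1/2544279) - 820800*1/4510768 = √(-7/50 + 19/((-7/50)))*(1/2544279) - 51300/281923 = √(-7*1/50 + 19/((-7*1/50)))*(1/2544279) - 51300/281923 = √(-7/50 + 19/(-7/50))*(1/2544279) - 51300/281923 = √(-7/50 + 19*(-50/7))*(1/2544279) - 51300/281923 = √(-7/50 - 950/7)*(1/2544279) - 51300/281923 = √(-47549/350)*(1/2544279) - 51300/281923 = (I*√665686/70)*(1/2544279) - 51300/281923 = I*√665686/178099530 - 51300/281923 = -51300/281923 + I*√665686/178099530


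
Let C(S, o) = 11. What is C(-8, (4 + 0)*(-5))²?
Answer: 121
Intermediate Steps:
C(-8, (4 + 0)*(-5))² = 11² = 121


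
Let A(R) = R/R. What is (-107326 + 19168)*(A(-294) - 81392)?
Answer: 7175267778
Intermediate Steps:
A(R) = 1
(-107326 + 19168)*(A(-294) - 81392) = (-107326 + 19168)*(1 - 81392) = -88158*(-81391) = 7175267778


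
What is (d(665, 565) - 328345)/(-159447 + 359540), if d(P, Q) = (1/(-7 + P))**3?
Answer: -93542309493639/57004557199016 ≈ -1.6410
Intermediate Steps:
d(P, Q) = (-7 + P)**(-3)
(d(665, 565) - 328345)/(-159447 + 359540) = ((-7 + 665)**(-3) - 328345)/(-159447 + 359540) = (658**(-3) - 328345)/200093 = (1/284890312 - 328345)*(1/200093) = -93542309493639/284890312*1/200093 = -93542309493639/57004557199016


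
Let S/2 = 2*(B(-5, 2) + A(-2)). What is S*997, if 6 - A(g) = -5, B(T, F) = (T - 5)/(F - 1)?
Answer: 3988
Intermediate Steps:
B(T, F) = (-5 + T)/(-1 + F)
A(g) = 11 (A(g) = 6 - 1*(-5) = 6 + 5 = 11)
S = 4 (S = 2*(2*((-5 - 5)/(-1 + 2) + 11)) = 2*(2*(-10/1 + 11)) = 2*(2*(1*(-10) + 11)) = 2*(2*(-10 + 11)) = 2*(2*1) = 2*2 = 4)
S*997 = 4*997 = 3988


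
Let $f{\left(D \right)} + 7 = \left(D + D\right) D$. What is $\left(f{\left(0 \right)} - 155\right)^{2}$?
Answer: $26244$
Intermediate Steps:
$f{\left(D \right)} = -7 + 2 D^{2}$ ($f{\left(D \right)} = -7 + \left(D + D\right) D = -7 + 2 D D = -7 + 2 D^{2}$)
$\left(f{\left(0 \right)} - 155\right)^{2} = \left(\left(-7 + 2 \cdot 0^{2}\right) - 155\right)^{2} = \left(\left(-7 + 2 \cdot 0\right) - 155\right)^{2} = \left(\left(-7 + 0\right) - 155\right)^{2} = \left(-7 - 155\right)^{2} = \left(-162\right)^{2} = 26244$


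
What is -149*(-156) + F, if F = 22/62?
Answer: 720575/31 ≈ 23244.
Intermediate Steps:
F = 11/31 (F = 22*(1/62) = 11/31 ≈ 0.35484)
-149*(-156) + F = -149*(-156) + 11/31 = 23244 + 11/31 = 720575/31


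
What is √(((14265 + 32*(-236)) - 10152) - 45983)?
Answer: I*√49422 ≈ 222.31*I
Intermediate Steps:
√(((14265 + 32*(-236)) - 10152) - 45983) = √(((14265 - 7552) - 10152) - 45983) = √((6713 - 10152) - 45983) = √(-3439 - 45983) = √(-49422) = I*√49422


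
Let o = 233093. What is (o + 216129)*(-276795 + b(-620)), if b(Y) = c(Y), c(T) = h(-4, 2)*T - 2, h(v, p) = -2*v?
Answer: -126571443054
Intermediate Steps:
c(T) = -2 + 8*T (c(T) = (-2*(-4))*T - 2 = 8*T - 2 = -2 + 8*T)
b(Y) = -2 + 8*Y
(o + 216129)*(-276795 + b(-620)) = (233093 + 216129)*(-276795 + (-2 + 8*(-620))) = 449222*(-276795 + (-2 - 4960)) = 449222*(-276795 - 4962) = 449222*(-281757) = -126571443054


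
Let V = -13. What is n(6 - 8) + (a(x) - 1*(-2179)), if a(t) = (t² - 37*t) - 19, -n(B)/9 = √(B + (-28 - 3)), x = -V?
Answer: 1848 - 9*I*√33 ≈ 1848.0 - 51.701*I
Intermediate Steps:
x = 13 (x = -1*(-13) = 13)
n(B) = -9*√(-31 + B) (n(B) = -9*√(B + (-28 - 3)) = -9*√(B - 31) = -9*√(-31 + B))
a(t) = -19 + t² - 37*t
n(6 - 8) + (a(x) - 1*(-2179)) = -9*√(-31 + (6 - 8)) + ((-19 + 13² - 37*13) - 1*(-2179)) = -9*√(-31 - 2) + ((-19 + 169 - 481) + 2179) = -9*I*√33 + (-331 + 2179) = -9*I*√33 + 1848 = 1848 - 9*I*√33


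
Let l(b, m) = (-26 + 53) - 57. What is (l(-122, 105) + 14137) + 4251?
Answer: 18358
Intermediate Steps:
l(b, m) = -30 (l(b, m) = 27 - 57 = -30)
(l(-122, 105) + 14137) + 4251 = (-30 + 14137) + 4251 = 14107 + 4251 = 18358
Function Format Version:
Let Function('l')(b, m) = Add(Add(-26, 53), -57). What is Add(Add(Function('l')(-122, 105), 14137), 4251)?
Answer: 18358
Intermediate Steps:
Function('l')(b, m) = -30 (Function('l')(b, m) = Add(27, -57) = -30)
Add(Add(Function('l')(-122, 105), 14137), 4251) = Add(Add(-30, 14137), 4251) = Add(14107, 4251) = 18358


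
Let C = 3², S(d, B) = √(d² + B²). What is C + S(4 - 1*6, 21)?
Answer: 9 + √445 ≈ 30.095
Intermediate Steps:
S(d, B) = √(B² + d²)
C = 9
C + S(4 - 1*6, 21) = 9 + √(21² + (4 - 1*6)²) = 9 + √(441 + (4 - 6)²) = 9 + √(441 + (-2)²) = 9 + √(441 + 4) = 9 + √445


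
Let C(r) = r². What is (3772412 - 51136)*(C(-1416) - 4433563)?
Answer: -9037144814932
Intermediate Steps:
(3772412 - 51136)*(C(-1416) - 4433563) = (3772412 - 51136)*((-1416)² - 4433563) = 3721276*(2005056 - 4433563) = 3721276*(-2428507) = -9037144814932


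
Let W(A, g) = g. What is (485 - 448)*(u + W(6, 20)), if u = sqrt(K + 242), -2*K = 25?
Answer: 740 + 111*sqrt(102)/2 ≈ 1300.5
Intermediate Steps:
K = -25/2 (K = -1/2*25 = -25/2 ≈ -12.500)
u = 3*sqrt(102)/2 (u = sqrt(-25/2 + 242) = sqrt(459/2) = 3*sqrt(102)/2 ≈ 15.149)
(485 - 448)*(u + W(6, 20)) = (485 - 448)*(3*sqrt(102)/2 + 20) = 37*(20 + 3*sqrt(102)/2) = 740 + 111*sqrt(102)/2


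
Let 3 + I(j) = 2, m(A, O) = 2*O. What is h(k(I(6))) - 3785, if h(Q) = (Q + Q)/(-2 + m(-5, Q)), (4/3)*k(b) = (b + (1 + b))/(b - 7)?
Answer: -109768/29 ≈ -3785.1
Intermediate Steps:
I(j) = -1 (I(j) = -3 + 2 = -1)
k(b) = 3*(1 + 2*b)/(4*(-7 + b)) (k(b) = 3*((b + (1 + b))/(b - 7))/4 = 3*((1 + 2*b)/(-7 + b))/4 = 3*(1 + 2*b)/(4*(-7 + b)))
h(Q) = 2*Q/(-2 + 2*Q) (h(Q) = (Q + Q)/(-2 + 2*Q) = (2*Q)/(-2 + 2*Q) = 2*Q/(-2 + 2*Q))
h(k(I(6))) - 3785 = (3*(1 + 2*(-1))/(4*(-7 - 1)))/(-1 + 3*(1 + 2*(-1))/(4*(-7 - 1))) - 3785 = ((3/4)*(1 - 2)/(-8))/(-1 + (3/4)*(1 - 2)/(-8)) - 3785 = ((3/4)*(-1/8)*(-1))/(-1 + (3/4)*(-1/8)*(-1)) - 3785 = 3/(32*(-1 + 3/32)) - 3785 = 3/(32*(-29/32)) - 3785 = (3/32)*(-32/29) - 3785 = -3/29 - 3785 = -109768/29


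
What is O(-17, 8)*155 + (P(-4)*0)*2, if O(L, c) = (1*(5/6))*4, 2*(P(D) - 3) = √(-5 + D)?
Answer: 1550/3 ≈ 516.67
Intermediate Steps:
P(D) = 3 + √(-5 + D)/2
O(L, c) = 10/3 (O(L, c) = (1*(5*(⅙)))*4 = (1*(⅚))*4 = (⅚)*4 = 10/3)
O(-17, 8)*155 + (P(-4)*0)*2 = (10/3)*155 + ((3 + √(-5 - 4)/2)*0)*2 = 1550/3 + ((3 + √(-9)/2)*0)*2 = 1550/3 + ((3 + (3*I)/2)*0)*2 = 1550/3 + ((3 + 3*I/2)*0)*2 = 1550/3 + 0*2 = 1550/3 + 0 = 1550/3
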